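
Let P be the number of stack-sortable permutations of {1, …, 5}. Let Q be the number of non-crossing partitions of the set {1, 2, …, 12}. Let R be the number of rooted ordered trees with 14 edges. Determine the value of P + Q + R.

By Knuth's characterisation, the stack-sortable permutations of length 5 are the 231-avoiders, numbering C_5. So P = C_5 = 42.
The non-crossing partitions of [12] form a lattice of size C_12. So Q = C_12 = 208012.
Rooted ordered trees with n edges are counted by C_n; here n = 14. So R = C_14 = 2674440.
P + Q + R = 42 + 208012 + 2674440 = 2882494.

2882494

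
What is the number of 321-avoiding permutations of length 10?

16796

Permutations of [n] avoiding any single length-3 pattern are counted by C_n; here n = 10.
C_10 = C(20,10)/11 = 184756/11 = 16796.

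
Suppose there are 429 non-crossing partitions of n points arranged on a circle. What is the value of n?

Non-crossing partitions of [n] are counted by C_n. The Catalan number equal to 429 is C_7.

7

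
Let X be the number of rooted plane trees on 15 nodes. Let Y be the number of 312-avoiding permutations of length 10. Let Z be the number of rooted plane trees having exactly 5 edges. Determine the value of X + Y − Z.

Rooted ordered (plane) trees on m nodes have m−1 edges and are counted by C_{m−1}; m = 15 gives C_14. So X = C_14 = 2674440.
For any fixed pattern of length 3, the pattern-avoiding permutations of [10] number C_10. So Y = C_10 = 16796.
Rooted ordered trees with n edges are counted by C_n; here n = 5. So Z = C_5 = 42.
X + Y − Z = 2674440 + 16796 − 42 = 2691194.

2691194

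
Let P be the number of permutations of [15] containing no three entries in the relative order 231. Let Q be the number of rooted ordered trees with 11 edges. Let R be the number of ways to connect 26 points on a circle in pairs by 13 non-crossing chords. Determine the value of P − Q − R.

8893159

Permutations of [n] avoiding any single length-3 pattern are counted by C_n; here n = 15. So P = C_15 = 9694845.
Rooted ordered trees with n edges are counted by C_n; here n = 11. So Q = C_11 = 58786.
Pairing 26 circle points by 13 non-crossing chords gives C_13 matchings. So R = C_13 = 742900.
P − Q − R = 9694845 − 58786 − 742900 = 8893159.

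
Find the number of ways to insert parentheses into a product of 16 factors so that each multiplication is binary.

9694845

Bracketing 16 factors into binary products is counted by C_{16−1} = C_15.
C_15 = C_14 · 2(2·14+1)/(14+2) = 2674440 · 58/16 = 9694845.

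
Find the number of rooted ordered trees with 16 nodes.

9694845

Rooted ordered (plane) trees on m nodes have m−1 edges and are counted by C_{m−1}; m = 16 gives C_15.
C_15 = 9694845.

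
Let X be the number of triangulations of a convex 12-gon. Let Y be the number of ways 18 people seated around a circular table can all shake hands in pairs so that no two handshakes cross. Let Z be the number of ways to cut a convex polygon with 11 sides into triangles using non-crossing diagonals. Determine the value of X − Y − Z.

The number of triangulations of a 12-gon is the Catalan number C_10 (index = sides − 2). So X = C_10 = 16796.
With 18 = 2·9 people, non-crossing handshake pairings are non-crossing perfect matchings on a circle, counted by C_9. So Y = C_9 = 4862.
Triangulations of a convex m-gon are counted by C_{m−2}; with m = 11 this is C_9. So Z = C_9 = 4862.
X − Y − Z = 16796 − 4862 − 4862 = 7072.

7072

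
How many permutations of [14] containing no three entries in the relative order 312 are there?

2674440

For any fixed pattern of length 3, the pattern-avoiding permutations of [14] number C_14.
C_14 = C_13 · 2(2·13+1)/(13+2) = 742900 · 54/15 = 2674440.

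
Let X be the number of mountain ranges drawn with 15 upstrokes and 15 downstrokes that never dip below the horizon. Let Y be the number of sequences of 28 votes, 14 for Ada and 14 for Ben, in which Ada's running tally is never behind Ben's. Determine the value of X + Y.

Paths of 15 up- and 15 down-steps that never dip below the axis are Dyck paths; their count is C_15. So X = C_15 = 9694845.
Reading a vote for the leader as '(' and for the other as ')' turns such a sequence into a balanced string of 14 pairs, so the count is C_14. So Y = C_14 = 2674440.
X + Y = 9694845 + 2674440 = 12369285.

12369285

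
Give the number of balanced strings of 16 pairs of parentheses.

35357670

Balanced strings of n pairs of brackets are counted by C_n; here n = 16.
C_16 = C(32,16)/17 = 601080390/17 = 35357670.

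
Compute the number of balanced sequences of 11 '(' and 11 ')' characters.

58786

Balanced strings of n pairs of brackets are counted by C_n; here n = 11.
C_11 = 58786.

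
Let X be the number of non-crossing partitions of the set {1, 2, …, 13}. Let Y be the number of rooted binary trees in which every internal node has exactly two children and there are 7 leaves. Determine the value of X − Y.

742768

The non-crossing partitions of [13] form a lattice of size C_13. So X = C_13 = 742900.
Full binary trees with 7 leaves have 7−1 = 6 internal nodes, so there are C_6 of them. So Y = C_6 = 132.
X − Y = 742900 − 132 = 742768.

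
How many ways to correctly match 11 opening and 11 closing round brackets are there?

58786

Balanced strings of n pairs of brackets are counted by C_n; here n = 11.
C_11 = C(22,11)/12 = 705432/12 = 58786.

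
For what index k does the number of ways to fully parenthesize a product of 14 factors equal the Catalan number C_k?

13

Bracketing 14 factors into binary products is counted by C_{14−1} = C_13.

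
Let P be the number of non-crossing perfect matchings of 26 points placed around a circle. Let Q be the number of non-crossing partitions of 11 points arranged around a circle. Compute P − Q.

Non-crossing perfect matchings of 2n points on a circle are counted by C_n; with 26 points, n = 13. So P = C_13 = 742900.
The non-crossing partitions of [11] form a lattice of size C_11. So Q = C_11 = 58786.
P − Q = 742900 − 58786 = 684114.

684114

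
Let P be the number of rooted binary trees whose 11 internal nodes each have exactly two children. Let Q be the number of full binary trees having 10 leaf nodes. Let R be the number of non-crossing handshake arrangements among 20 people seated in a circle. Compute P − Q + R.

70720

Full binary trees with n internal nodes are counted by C_n; here n = 11. So P = C_11 = 58786.
A full binary tree with L leaves has L−1 internal nodes and is counted by C_{L−1}; L = 10 gives C_9. So Q = C_9 = 4862.
Non-crossing handshake pairings of 2n people are counted by C_n; 20 people gives n = 10. So R = C_10 = 16796.
P − Q + R = 58786 − 4862 + 16796 = 70720.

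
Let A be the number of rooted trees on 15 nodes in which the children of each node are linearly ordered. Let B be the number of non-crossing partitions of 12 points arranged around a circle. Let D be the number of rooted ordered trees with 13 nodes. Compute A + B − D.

Rooted ordered (plane) trees on m nodes have m−1 edges and are counted by C_{m−1}; m = 15 gives C_14. So A = C_14 = 2674440.
The non-crossing partitions of [12] form a lattice of size C_12. So B = C_12 = 208012.
A rooted plane tree on 13 nodes has 12 edges, and such trees are counted by C_12. So D = C_12 = 208012.
A + B − D = 2674440 + 208012 − 208012 = 2674440.

2674440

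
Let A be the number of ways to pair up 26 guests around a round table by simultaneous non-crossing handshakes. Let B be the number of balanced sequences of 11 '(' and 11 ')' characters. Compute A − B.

684114

Non-crossing handshake pairings of 2n people are counted by C_n; 26 people gives n = 13. So A = C_13 = 742900.
With 11 pairs the number of balanced bracket strings is the Catalan number C_11. So B = C_11 = 58786.
A − B = 742900 − 58786 = 684114.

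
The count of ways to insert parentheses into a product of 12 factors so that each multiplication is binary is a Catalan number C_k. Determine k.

11

Bracketing 12 factors into binary products is counted by C_{12−1} = C_11.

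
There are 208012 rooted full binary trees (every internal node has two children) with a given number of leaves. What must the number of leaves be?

13

Full binary trees with L leaves are counted by C_{L−1}. Since C_12 = 208012, the index is 12.
So the index is 12, and the number of leaves is 12 + 1 = 13.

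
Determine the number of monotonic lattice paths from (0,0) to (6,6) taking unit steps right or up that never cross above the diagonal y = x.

Monotone paths in an n×n grid that stay weakly below the diagonal are counted by C_n; here n = 6.
C_6 = C(12,6)/7 = 924/7 = 132.

132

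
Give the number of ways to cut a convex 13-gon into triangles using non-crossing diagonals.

58786

The number of triangulations of a 13-gon is the Catalan number C_11 (index = sides − 2).
C_11 = C(22,11)/12 = 705432/12 = 58786.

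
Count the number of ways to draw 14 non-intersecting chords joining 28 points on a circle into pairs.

Non-crossing perfect matchings of 2n points on a circle are counted by C_n; with 28 points, n = 14.
C_14 = C(28,14)/15 = 40116600/15 = 2674440.

2674440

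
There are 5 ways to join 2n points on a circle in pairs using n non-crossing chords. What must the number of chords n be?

Non-crossing pairings of 2n points on a circle are counted by C_n, and C_3 = 5.

3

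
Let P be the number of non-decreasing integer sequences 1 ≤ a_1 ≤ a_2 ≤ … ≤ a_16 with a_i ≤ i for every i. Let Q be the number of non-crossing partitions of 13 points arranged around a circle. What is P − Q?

Such sub-staircase sequences of length n are counted by C_n; here n = 16. So P = C_16 = 35357670.
The non-crossing partitions of [13] form a lattice of size C_13. So Q = C_13 = 742900.
P − Q = 35357670 − 742900 = 34614770.

34614770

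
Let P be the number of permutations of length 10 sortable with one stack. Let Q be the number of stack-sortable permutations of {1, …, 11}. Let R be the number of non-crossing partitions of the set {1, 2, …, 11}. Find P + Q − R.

16796

Stack-sortable permutations are exactly the 231-avoiding ones, counted by C_n; here n = 10. So P = C_10 = 16796.
Stack-sortable permutations are exactly the 231-avoiding ones, counted by C_n; here n = 11. So Q = C_11 = 58786.
Non-crossing partitions of an n-element set are counted by C_n; here n = 11. So R = C_11 = 58786.
P + Q − R = 16796 + 58786 − 58786 = 16796.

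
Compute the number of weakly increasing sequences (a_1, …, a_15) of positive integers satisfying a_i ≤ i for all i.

9694845

Weakly increasing sequences with a_i ≤ i biject with Dyck paths of semilength 15, so there are C_15.
C_15 = C(30,15)/16 = 155117520/16 = 9694845.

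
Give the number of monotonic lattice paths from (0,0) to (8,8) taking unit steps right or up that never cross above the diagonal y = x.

Monotone paths in an n×n grid that stay weakly below the diagonal are counted by C_n; here n = 8.
C_8 = 1430.

1430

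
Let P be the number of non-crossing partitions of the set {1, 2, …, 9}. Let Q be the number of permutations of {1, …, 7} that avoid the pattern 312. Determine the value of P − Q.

4433

The non-crossing partitions of [9] form a lattice of size C_9. So P = C_9 = 4862.
For any fixed pattern of length 3, the pattern-avoiding permutations of [7] number C_7. So Q = C_7 = 429.
P − Q = 4862 − 429 = 4433.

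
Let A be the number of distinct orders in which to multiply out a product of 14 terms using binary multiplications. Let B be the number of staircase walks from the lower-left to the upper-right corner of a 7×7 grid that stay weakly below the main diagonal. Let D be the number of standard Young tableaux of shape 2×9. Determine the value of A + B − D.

Ways to associate a product of 14 factors correspond to binary trees on 14 leaves, so the count is C_13. So A = C_13 = 742900.
Monotone paths in an n×n grid that stay weakly below the diagonal are counted by C_n; here n = 7. So B = C_7 = 429.
By the hook-length formula (or a Dyck-path bijection), SYT of shape 2×9 number C_9. So D = C_9 = 4862.
A + B − D = 742900 + 429 − 4862 = 738467.

738467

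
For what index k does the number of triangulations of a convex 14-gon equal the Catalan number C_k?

12

The number of triangulations of a 14-gon is the Catalan number C_12 (index = sides − 2).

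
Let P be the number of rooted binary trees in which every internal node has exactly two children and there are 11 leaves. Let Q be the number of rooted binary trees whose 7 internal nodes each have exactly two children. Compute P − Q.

Full binary trees with 11 leaves have 11−1 = 10 internal nodes, so there are C_10 of them. So P = C_10 = 16796.
The number of full binary trees on 7 internal nodes is the Catalan number C_7. So Q = C_7 = 429.
P − Q = 16796 − 429 = 16367.

16367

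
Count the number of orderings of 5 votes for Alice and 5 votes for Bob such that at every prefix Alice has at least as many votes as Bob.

Ballot sequences with n votes each where one side never trails are Dyck words, counted by C_n; here n = 5.
C_5 = C(10,5)/6 = 252/6 = 42.

42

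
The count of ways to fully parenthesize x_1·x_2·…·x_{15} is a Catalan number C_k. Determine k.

14

Parenthesizations of m factors correspond to full binary trees with m leaves, counted by C_{m−1}; m = 15 gives C_14.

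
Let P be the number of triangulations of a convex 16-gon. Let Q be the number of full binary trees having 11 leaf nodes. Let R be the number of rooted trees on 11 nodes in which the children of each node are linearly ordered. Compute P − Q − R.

A convex 16-gon is triangulated into 14 triangles, and the number of such triangulations is the Catalan number C_{16−2} = C_14. So P = C_14 = 2674440.
Full binary trees with 11 leaves have 11−1 = 10 internal nodes, so there are C_10 of them. So Q = C_10 = 16796.
Rooted ordered (plane) trees on m nodes have m−1 edges and are counted by C_{m−1}; m = 11 gives C_10. So R = C_10 = 16796.
P − Q − R = 2674440 − 16796 − 16796 = 2640848.

2640848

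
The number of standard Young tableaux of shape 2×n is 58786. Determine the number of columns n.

11

Standard Young tableaux of shape 2×n are counted by C_n, and C_11 = 58786.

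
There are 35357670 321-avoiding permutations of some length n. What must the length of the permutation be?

16

Permutations of [n] avoiding a fixed length-3 pattern are counted by C_n. The Catalan number equal to 35357670 is C_16.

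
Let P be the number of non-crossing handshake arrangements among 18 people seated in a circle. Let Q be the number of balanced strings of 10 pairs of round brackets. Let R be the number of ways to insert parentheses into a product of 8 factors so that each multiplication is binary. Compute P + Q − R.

Non-crossing handshake pairings of 2n people are counted by C_n; 18 people gives n = 9. So P = C_9 = 4862.
A balanced arrangement of 10 bracket pairs is a Dyck word of semilength 10, so the count is C_10. So Q = C_10 = 16796.
Parenthesizations of m factors correspond to full binary trees with m leaves, counted by C_{m−1}; m = 8 gives C_7. So R = C_7 = 429.
P + Q − R = 4862 + 16796 − 429 = 21229.

21229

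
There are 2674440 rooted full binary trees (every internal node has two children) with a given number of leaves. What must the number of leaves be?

15

Full binary trees with L leaves are counted by C_{L−1}, and C_14 = 2674440.
So the index is 14, and the number of leaves is 14 + 1 = 15.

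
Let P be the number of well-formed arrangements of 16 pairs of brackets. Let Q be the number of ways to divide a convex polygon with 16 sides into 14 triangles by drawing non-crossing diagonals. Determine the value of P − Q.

With 16 pairs the number of balanced bracket strings is the Catalan number C_16. So P = C_16 = 35357670.
A convex 16-gon is triangulated into 14 triangles, and the number of such triangulations is the Catalan number C_{16−2} = C_14. So Q = C_14 = 2674440.
P − Q = 35357670 − 2674440 = 32683230.

32683230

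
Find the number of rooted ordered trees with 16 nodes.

Rooted ordered (plane) trees on m nodes have m−1 edges and are counted by C_{m−1}; m = 16 gives C_15.
C_15 = 9694845.

9694845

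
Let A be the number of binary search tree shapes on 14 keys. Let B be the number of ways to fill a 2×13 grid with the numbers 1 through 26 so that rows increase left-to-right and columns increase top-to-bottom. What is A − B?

1931540

There are C_n binary search tree shapes on n keys; with n = 14 that is C_14. So A = C_14 = 2674440.
Standard Young tableaux of shape 2×n are counted by C_n; here n = 13. So B = C_13 = 742900.
A − B = 2674440 − 742900 = 1931540.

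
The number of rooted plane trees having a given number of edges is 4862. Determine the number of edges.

Rooted ordered trees with n edges are counted by C_n. The Catalan number equal to 4862 is C_9.

9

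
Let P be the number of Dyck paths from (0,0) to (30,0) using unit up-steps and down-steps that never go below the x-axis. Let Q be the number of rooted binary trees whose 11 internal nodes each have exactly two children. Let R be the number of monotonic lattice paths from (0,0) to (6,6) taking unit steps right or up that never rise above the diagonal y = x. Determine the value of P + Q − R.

A Dyck path with 15 up-steps and 15 down-steps has semilength 15, so there are C_15 of them. So P = C_15 = 9694845.
The number of full binary trees on 11 internal nodes is the Catalan number C_11. So Q = C_11 = 58786.
Sub-diagonal monotone paths from (0,0) to (6,6) biject with Dyck paths of semilength 6, giving C_6. So R = C_6 = 132.
P + Q − R = 9694845 + 58786 − 132 = 9753499.

9753499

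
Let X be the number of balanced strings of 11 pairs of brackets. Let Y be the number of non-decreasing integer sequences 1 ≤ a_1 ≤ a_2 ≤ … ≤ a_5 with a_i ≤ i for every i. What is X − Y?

With 11 pairs the number of balanced bracket strings is the Catalan number C_11. So X = C_11 = 58786.
Weakly increasing sequences with a_i ≤ i biject with Dyck paths of semilength 5, so there are C_5. So Y = C_5 = 42.
X − Y = 58786 − 42 = 58744.

58744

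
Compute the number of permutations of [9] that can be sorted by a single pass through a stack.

4862

Stack-sortable permutations are exactly the 231-avoiding ones, counted by C_n; here n = 9.
C_9 = C(18,9)/10 = 48620/10 = 4862.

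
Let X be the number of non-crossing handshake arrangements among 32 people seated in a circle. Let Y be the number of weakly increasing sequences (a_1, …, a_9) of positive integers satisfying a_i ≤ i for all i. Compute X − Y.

Non-crossing handshake pairings of 2n people are counted by C_n; 32 people gives n = 16. So X = C_16 = 35357670.
Such sub-staircase sequences of length n are counted by C_n; here n = 9. So Y = C_9 = 4862.
X − Y = 35357670 − 4862 = 35352808.

35352808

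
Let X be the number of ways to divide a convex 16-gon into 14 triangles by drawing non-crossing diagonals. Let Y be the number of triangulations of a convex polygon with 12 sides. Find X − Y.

2657644

Triangulations of a convex m-gon are counted by C_{m−2}; with m = 16 this is C_14. So X = C_14 = 2674440.
A convex 12-gon is triangulated into 10 triangles, and the number of such triangulations is the Catalan number C_{12−2} = C_10. So Y = C_10 = 16796.
X − Y = 2674440 − 16796 = 2657644.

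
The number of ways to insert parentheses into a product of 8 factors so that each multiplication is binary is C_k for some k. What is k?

7

Ways to associate a product of 8 factors correspond to binary trees on 8 leaves, so the count is C_7.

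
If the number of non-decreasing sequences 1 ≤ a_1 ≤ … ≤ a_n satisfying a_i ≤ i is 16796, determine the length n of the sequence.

10

Such sub-staircase sequences of length n are counted by C_n; 16796 = C_10.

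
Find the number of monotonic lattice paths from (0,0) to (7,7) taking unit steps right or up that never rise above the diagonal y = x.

Monotone paths in an n×n grid that stay weakly below the diagonal are counted by C_n; here n = 7.
C_7 = C(14,7)/8 = 3432/8 = 429.

429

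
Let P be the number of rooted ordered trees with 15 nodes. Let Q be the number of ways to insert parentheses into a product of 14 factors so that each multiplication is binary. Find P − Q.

A rooted plane tree on 15 nodes has 14 edges, and such trees are counted by C_14. So P = C_14 = 2674440.
Ways to associate a product of 14 factors correspond to binary trees on 14 leaves, so the count is C_13. So Q = C_13 = 742900.
P − Q = 2674440 − 742900 = 1931540.

1931540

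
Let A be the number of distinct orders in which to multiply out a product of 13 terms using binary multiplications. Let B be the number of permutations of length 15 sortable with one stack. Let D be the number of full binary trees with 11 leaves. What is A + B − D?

Ways to associate a product of 13 factors correspond to binary trees on 13 leaves, so the count is C_12. So A = C_12 = 208012.
By Knuth's characterisation, the stack-sortable permutations of length 15 are the 231-avoiders, numbering C_15. So B = C_15 = 9694845.
A full binary tree with L leaves has L−1 internal nodes and is counted by C_{L−1}; L = 11 gives C_10. So D = C_10 = 16796.
A + B − D = 208012 + 9694845 − 16796 = 9886061.

9886061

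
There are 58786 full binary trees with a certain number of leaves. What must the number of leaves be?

12

Full binary trees with L leaves are counted by C_{L−1}, and C_11 = 58786.
So the index is 11, and the number of leaves is 11 + 1 = 12.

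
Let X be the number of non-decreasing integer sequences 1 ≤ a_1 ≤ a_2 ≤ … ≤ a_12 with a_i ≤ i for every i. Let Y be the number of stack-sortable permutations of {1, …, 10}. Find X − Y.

Weakly increasing sequences with a_i ≤ i biject with Dyck paths of semilength 12, so there are C_12. So X = C_12 = 208012.
By Knuth's characterisation, the stack-sortable permutations of length 10 are the 231-avoiders, numbering C_10. So Y = C_10 = 16796.
X − Y = 208012 − 16796 = 191216.

191216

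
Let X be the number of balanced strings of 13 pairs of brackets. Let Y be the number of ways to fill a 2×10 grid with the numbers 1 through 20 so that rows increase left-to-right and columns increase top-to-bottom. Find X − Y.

Balanced strings of n pairs of brackets are counted by C_n; here n = 13. So X = C_13 = 742900.
By the hook-length formula (or a Dyck-path bijection), SYT of shape 2×10 number C_10. So Y = C_10 = 16796.
X − Y = 742900 − 16796 = 726104.

726104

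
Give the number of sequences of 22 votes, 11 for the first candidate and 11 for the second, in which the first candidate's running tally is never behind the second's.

58786

Ballot sequences with n votes each where one side never trails are Dyck words, counted by C_n; here n = 11.
C_11 = C(22,11)/12 = 705432/12 = 58786.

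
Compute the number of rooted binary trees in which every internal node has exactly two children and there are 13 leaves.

Full binary trees with 13 leaves have 13−1 = 12 internal nodes, so there are C_12 of them.
C_12 = C_11 · 2(2·11+1)/(11+2) = 58786 · 46/13 = 208012.

208012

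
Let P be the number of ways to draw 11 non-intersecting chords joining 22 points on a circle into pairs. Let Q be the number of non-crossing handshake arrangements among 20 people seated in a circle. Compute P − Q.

41990

Pairing 22 circle points by 11 non-crossing chords gives C_11 matchings. So P = C_11 = 58786.
Non-crossing handshake pairings of 2n people are counted by C_n; 20 people gives n = 10. So Q = C_10 = 16796.
P − Q = 58786 − 16796 = 41990.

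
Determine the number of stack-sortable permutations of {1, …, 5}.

42

Stack-sortable permutations are exactly the 231-avoiding ones, counted by C_n; here n = 5.
C_5 = C_4 · 2(2·4+1)/(4+2) = 14 · 18/6 = 42.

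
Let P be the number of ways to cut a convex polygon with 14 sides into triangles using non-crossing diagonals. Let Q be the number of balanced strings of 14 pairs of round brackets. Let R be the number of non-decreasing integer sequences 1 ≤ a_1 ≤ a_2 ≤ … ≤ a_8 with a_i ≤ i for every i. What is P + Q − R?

Triangulations of a convex m-gon are counted by C_{m−2}; with m = 14 this is C_12. So P = C_12 = 208012.
Balanced strings of n pairs of brackets are counted by C_n; here n = 14. So Q = C_14 = 2674440.
Weakly increasing sequences with a_i ≤ i biject with Dyck paths of semilength 8, so there are C_8. So R = C_8 = 1430.
P + Q − R = 208012 + 2674440 − 1430 = 2881022.

2881022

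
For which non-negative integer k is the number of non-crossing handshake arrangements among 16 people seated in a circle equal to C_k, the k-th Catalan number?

With 16 = 2·8 people, non-crossing handshake pairings are non-crossing perfect matchings on a circle, counted by C_8.

8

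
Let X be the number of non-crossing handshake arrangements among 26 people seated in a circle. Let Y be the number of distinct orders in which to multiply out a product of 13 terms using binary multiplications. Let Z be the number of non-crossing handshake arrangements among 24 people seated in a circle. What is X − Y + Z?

Non-crossing handshake pairings of 2n people are counted by C_n; 26 people gives n = 13. So X = C_13 = 742900.
Ways to associate a product of 13 factors correspond to binary trees on 13 leaves, so the count is C_12. So Y = C_12 = 208012.
Non-crossing handshake pairings of 2n people are counted by C_n; 24 people gives n = 12. So Z = C_12 = 208012.
X − Y + Z = 742900 − 208012 + 208012 = 742900.

742900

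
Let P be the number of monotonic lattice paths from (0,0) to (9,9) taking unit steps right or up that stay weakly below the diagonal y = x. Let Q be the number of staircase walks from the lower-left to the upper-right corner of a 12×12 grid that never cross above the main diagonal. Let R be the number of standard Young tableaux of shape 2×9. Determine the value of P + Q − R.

Sub-diagonal monotone paths from (0,0) to (9,9) biject with Dyck paths of semilength 9, giving C_9. So P = C_9 = 4862.
Monotone paths in an n×n grid that stay weakly below the diagonal are counted by C_n; here n = 12. So Q = C_12 = 208012.
Standard Young tableaux of shape 2×n are counted by C_n; here n = 9. So R = C_9 = 4862.
P + Q − R = 4862 + 208012 − 4862 = 208012.

208012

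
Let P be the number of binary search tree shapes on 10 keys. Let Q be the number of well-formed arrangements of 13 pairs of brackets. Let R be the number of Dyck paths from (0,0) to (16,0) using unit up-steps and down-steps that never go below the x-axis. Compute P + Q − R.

758266

Rooted binary trees with 10 nodes (each child slot possibly empty) number C_10. So P = C_10 = 16796.
With 13 pairs the number of balanced bracket strings is the Catalan number C_13. So Q = C_13 = 742900.
A Dyck path with 8 up-steps and 8 down-steps has semilength 8, so there are C_8 of them. So R = C_8 = 1430.
P + Q − R = 16796 + 742900 − 1430 = 758266.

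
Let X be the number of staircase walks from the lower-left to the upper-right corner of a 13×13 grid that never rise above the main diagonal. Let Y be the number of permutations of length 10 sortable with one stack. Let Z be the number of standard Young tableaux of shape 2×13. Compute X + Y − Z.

16796

Monotone paths in an n×n grid that stay weakly below the diagonal are counted by C_n; here n = 13. So X = C_13 = 742900.
By Knuth's characterisation, the stack-sortable permutations of length 10 are the 231-avoiders, numbering C_10. So Y = C_10 = 16796.
By the hook-length formula (or a Dyck-path bijection), SYT of shape 2×13 number C_13. So Z = C_13 = 742900.
X + Y − Z = 742900 + 16796 − 742900 = 16796.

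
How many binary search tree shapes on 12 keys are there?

208012

There are C_n binary search tree shapes on n keys; with n = 12 that is C_12.
C_12 = C(24,12)/13 = 2704156/13 = 208012.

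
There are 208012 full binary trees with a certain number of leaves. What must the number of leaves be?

Full binary trees with L leaves are counted by C_{L−1}. The Catalan number equal to 208012 is C_12.
So the index is 12, and the number of leaves is 12 + 1 = 13.

13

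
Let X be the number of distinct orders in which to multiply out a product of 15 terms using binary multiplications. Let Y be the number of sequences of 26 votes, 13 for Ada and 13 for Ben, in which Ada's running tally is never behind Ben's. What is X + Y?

Bracketing 15 factors into binary products is counted by C_{15−1} = C_14. So X = C_14 = 2674440.
Reading a vote for the leader as '(' and for the other as ')' turns such a sequence into a balanced string of 13 pairs, so the count is C_13. So Y = C_13 = 742900.
X + Y = 2674440 + 742900 = 3417340.

3417340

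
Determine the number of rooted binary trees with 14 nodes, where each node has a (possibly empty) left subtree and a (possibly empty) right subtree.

2674440

There are C_n binary search tree shapes on n keys; with n = 14 that is C_14.
C_14 = 2674440.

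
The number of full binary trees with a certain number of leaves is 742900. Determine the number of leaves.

Full binary trees with L leaves are counted by C_{L−1}. The Catalan number equal to 742900 is C_13.
So the index is 13, and the number of leaves is 13 + 1 = 14.

14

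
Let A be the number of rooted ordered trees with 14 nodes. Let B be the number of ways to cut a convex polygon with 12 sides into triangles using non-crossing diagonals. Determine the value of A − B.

Rooted ordered (plane) trees on m nodes have m−1 edges and are counted by C_{m−1}; m = 14 gives C_13. So A = C_13 = 742900.
Triangulations of a convex m-gon are counted by C_{m−2}; with m = 12 this is C_10. So B = C_10 = 16796.
A − B = 742900 − 16796 = 726104.

726104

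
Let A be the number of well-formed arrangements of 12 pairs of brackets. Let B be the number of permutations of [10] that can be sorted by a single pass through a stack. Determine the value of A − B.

With 12 pairs the number of balanced bracket strings is the Catalan number C_12. So A = C_12 = 208012.
By Knuth's characterisation, the stack-sortable permutations of length 10 are the 231-avoiders, numbering C_10. So B = C_10 = 16796.
A − B = 208012 − 16796 = 191216.

191216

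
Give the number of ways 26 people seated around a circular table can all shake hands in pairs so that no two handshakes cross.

742900

With 26 = 2·13 people, non-crossing handshake pairings are non-crossing perfect matchings on a circle, counted by C_13.
C_13 = C_12 · 2(2·12+1)/(12+2) = 208012 · 50/14 = 742900.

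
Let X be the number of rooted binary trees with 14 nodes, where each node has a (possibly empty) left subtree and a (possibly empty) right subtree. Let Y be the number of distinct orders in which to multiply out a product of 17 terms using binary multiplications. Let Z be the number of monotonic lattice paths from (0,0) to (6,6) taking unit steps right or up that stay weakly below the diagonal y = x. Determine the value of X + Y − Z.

There are C_n binary search tree shapes on n keys; with n = 14 that is C_14. So X = C_14 = 2674440.
Parenthesizations of m factors correspond to full binary trees with m leaves, counted by C_{m−1}; m = 17 gives C_16. So Y = C_16 = 35357670.
Sub-diagonal monotone paths from (0,0) to (6,6) biject with Dyck paths of semilength 6, giving C_6. So Z = C_6 = 132.
X + Y − Z = 2674440 + 35357670 − 132 = 38031978.

38031978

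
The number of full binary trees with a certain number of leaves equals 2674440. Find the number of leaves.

Full binary trees with L leaves are counted by C_{L−1}. Since C_14 = 2674440, the index is 14.
So the index is 14, and the number of leaves is 14 + 1 = 15.

15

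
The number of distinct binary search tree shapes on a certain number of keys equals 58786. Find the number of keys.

Binary search tree shapes on n keys are counted by C_n. The Catalan number equal to 58786 is C_11.

11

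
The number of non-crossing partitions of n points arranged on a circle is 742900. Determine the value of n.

Non-crossing partitions of [n] are counted by C_n, and C_13 = 742900.

13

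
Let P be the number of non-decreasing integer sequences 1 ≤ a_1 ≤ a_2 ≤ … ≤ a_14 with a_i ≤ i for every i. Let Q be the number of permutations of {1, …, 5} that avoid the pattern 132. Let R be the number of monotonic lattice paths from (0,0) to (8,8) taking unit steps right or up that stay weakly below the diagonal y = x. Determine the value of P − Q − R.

2672968

Such sub-staircase sequences of length n are counted by C_n; here n = 14. So P = C_14 = 2674440.
For any fixed pattern of length 3, the pattern-avoiding permutations of [5] number C_5. So Q = C_5 = 42.
Sub-diagonal monotone paths from (0,0) to (8,8) biject with Dyck paths of semilength 8, giving C_8. So R = C_8 = 1430.
P − Q − R = 2674440 − 42 − 1430 = 2672968.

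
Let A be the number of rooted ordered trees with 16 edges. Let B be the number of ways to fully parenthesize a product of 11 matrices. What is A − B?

Rooted ordered trees with n edges are counted by C_n; here n = 16. So A = C_16 = 35357670.
Parenthesizations of m factors correspond to full binary trees with m leaves, counted by C_{m−1}; m = 11 gives C_10. So B = C_10 = 16796.
A − B = 35357670 − 16796 = 35340874.

35340874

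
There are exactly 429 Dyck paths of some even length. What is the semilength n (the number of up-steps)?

Dyck paths of semilength n are counted by C_n. The Catalan number equal to 429 is C_7.

7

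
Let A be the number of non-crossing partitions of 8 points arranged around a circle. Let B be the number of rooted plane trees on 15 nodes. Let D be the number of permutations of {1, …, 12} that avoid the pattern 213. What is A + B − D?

Non-crossing partitions of an n-element set are counted by C_n; here n = 8. So A = C_8 = 1430.
Rooted ordered (plane) trees on m nodes have m−1 edges and are counted by C_{m−1}; m = 15 gives C_14. So B = C_14 = 2674440.
Permutations of [n] avoiding any single length-3 pattern are counted by C_n; here n = 12. So D = C_12 = 208012.
A + B − D = 1430 + 2674440 − 208012 = 2467858.

2467858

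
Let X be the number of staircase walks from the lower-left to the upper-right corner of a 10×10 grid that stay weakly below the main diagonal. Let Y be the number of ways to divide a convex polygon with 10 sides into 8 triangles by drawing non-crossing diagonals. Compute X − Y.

Monotone paths in an n×n grid that stay weakly below the diagonal are counted by C_n; here n = 10. So X = C_10 = 16796.
A convex 10-gon is triangulated into 8 triangles, and the number of such triangulations is the Catalan number C_{10−2} = C_8. So Y = C_8 = 1430.
X − Y = 16796 − 1430 = 15366.

15366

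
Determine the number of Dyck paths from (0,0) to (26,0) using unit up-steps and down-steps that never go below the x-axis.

Dyck paths of semilength n (length 2n) are counted by C_n; here n = 13.
C_13 = C_12 · 2(2·12+1)/(12+2) = 208012 · 50/14 = 742900.

742900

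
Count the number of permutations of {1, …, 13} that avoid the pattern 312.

742900

Permutations of [n] avoiding any single length-3 pattern are counted by C_n; here n = 13.
C_13 = C_12 · 2(2·12+1)/(12+2) = 208012 · 50/14 = 742900.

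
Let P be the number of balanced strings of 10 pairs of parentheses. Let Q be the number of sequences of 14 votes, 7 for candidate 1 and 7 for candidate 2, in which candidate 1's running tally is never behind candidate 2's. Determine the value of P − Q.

16367

A balanced arrangement of 10 bracket pairs is a Dyck word of semilength 10, so the count is C_10. So P = C_10 = 16796.
Ballot sequences with n votes each where one side never trails are Dyck words, counted by C_n; here n = 7. So Q = C_7 = 429.
P − Q = 16796 − 429 = 16367.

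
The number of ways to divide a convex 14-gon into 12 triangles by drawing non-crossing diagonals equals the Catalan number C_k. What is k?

The number of triangulations of a 14-gon is the Catalan number C_12 (index = sides − 2).

12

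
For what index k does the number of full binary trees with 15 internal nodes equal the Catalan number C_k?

15

Full binary trees with n internal nodes are counted by C_n; here n = 15.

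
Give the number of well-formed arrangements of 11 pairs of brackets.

With 11 pairs the number of balanced bracket strings is the Catalan number C_11.
C_11 = C(22,11)/12 = 705432/12 = 58786.

58786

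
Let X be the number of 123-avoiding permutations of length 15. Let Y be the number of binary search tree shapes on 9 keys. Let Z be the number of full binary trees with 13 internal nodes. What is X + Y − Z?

For any fixed pattern of length 3, the pattern-avoiding permutations of [15] number C_15. So X = C_15 = 9694845.
Binary trees (left/right distinguished) on n nodes are counted by C_n; here n = 9. So Y = C_9 = 4862.
Full binary trees with n internal nodes are counted by C_n; here n = 13. So Z = C_13 = 742900.
X + Y − Z = 9694845 + 4862 − 742900 = 8956807.

8956807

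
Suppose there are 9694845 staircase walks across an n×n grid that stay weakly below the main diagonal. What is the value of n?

Such diagonal-avoiding paths in an n×n grid are counted by C_n, and C_15 = 9694845.

15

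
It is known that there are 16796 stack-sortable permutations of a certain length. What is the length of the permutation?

Stack-sortable permutations of [n] are counted by C_n, and C_10 = 16796.

10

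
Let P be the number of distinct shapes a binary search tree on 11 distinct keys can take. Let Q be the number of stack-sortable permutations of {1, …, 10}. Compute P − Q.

41990

Binary trees (left/right distinguished) on n nodes are counted by C_n; here n = 11. So P = C_11 = 58786.
Stack-sortable permutations are exactly the 231-avoiding ones, counted by C_n; here n = 10. So Q = C_10 = 16796.
P − Q = 58786 − 16796 = 41990.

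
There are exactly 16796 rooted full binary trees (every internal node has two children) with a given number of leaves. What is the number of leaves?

Full binary trees with L leaves are counted by C_{L−1}; 16796 = C_10.
So the index is 10, and the number of leaves is 10 + 1 = 11.

11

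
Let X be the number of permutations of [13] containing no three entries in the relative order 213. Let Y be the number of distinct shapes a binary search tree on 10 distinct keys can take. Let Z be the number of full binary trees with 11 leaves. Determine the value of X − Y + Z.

742900

For any fixed pattern of length 3, the pattern-avoiding permutations of [13] number C_13. So X = C_13 = 742900.
Rooted binary trees with 10 nodes (each child slot possibly empty) number C_10. So Y = C_10 = 16796.
A full binary tree with L leaves has L−1 internal nodes and is counted by C_{L−1}; L = 11 gives C_10. So Z = C_10 = 16796.
X − Y + Z = 742900 − 16796 + 16796 = 742900.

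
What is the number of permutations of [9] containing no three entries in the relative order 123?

Permutations of [n] avoiding any single length-3 pattern are counted by C_n; here n = 9.
C_9 = 4862.

4862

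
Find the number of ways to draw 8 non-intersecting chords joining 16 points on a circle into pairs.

Pairing 16 circle points by 8 non-crossing chords gives C_8 matchings.
C_8 = C(16,8)/9 = 12870/9 = 1430.

1430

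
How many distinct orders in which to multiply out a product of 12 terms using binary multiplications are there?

Ways to associate a product of 12 factors correspond to binary trees on 12 leaves, so the count is C_11.
C_11 = C(22,11)/12 = 705432/12 = 58786.

58786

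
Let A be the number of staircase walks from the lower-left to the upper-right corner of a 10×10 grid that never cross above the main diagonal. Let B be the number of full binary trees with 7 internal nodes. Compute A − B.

Monotone paths in an n×n grid that stay weakly below the diagonal are counted by C_n; here n = 10. So A = C_10 = 16796.
Full binary trees with n internal nodes are counted by C_n; here n = 7. So B = C_7 = 429.
A − B = 16796 − 429 = 16367.

16367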